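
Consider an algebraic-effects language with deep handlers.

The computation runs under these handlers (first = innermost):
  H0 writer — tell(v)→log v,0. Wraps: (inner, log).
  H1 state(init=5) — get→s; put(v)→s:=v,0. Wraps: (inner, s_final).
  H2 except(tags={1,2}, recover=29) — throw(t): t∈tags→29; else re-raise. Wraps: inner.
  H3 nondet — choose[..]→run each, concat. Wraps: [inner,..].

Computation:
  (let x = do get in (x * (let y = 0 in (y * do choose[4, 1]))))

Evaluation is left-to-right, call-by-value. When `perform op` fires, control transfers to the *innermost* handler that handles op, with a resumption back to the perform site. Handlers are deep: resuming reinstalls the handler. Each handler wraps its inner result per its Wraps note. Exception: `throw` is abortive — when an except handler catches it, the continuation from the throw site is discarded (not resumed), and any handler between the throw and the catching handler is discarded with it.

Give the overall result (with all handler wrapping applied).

Evaluation trace:
get @ H1 ⇒ 5
choose[4, 1] @ H3
  branch[0] choose=4:
    H0 returns (0, ())
    H1 returns ((0, ()), 5)
    H2 returns ((0, ()), 5)
    H3 returns [((0, ()), 5)]
  branch[1] choose=1:
    H0 returns (0, ())
    H1 returns ((0, ()), 5)
    H2 returns ((0, ()), 5)
    H3 returns [((0, ()), 5)]
= [((0, ()), 5), ((0, ()), 5)]

Answer: [((0, ()), 5), ((0, ()), 5)]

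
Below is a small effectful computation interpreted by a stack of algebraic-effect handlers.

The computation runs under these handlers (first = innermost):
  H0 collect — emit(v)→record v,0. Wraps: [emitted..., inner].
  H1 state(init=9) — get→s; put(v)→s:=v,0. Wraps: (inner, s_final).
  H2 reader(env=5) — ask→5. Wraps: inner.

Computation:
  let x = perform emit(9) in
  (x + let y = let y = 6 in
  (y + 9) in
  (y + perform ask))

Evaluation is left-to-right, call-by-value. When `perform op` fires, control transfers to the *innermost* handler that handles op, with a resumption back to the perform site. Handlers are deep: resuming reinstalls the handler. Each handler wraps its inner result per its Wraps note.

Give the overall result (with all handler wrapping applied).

Answer: ([9, 20], 9)

Evaluation trace:
emit(9) @ H0 ⇒ out+=9
ask @ H2 ⇒ 5
H0 returns [9, 20]
H1 returns ([9, 20], 9)
H2 returns ([9, 20], 9)
= ([9, 20], 9)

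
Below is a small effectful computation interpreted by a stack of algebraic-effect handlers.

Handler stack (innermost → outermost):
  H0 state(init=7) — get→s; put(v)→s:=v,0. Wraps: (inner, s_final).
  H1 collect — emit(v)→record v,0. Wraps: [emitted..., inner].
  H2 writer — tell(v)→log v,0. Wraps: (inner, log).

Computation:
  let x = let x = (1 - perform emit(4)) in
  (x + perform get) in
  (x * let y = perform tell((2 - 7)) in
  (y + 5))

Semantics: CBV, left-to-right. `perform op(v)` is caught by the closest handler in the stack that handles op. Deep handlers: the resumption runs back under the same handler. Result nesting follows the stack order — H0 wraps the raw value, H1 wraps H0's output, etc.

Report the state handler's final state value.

Answer: 7

Step-by-step:
emit(4) @ H1 ⇒ out+=4
get @ H0 ⇒ 7
tell(-5) @ H2 ⇒ log+=-5
H0 returns (40, 7)
H1 returns [4, (40, 7)]
H2 returns ([4, (40, 7)], (-5))
= ([4, (40, 7)], (-5))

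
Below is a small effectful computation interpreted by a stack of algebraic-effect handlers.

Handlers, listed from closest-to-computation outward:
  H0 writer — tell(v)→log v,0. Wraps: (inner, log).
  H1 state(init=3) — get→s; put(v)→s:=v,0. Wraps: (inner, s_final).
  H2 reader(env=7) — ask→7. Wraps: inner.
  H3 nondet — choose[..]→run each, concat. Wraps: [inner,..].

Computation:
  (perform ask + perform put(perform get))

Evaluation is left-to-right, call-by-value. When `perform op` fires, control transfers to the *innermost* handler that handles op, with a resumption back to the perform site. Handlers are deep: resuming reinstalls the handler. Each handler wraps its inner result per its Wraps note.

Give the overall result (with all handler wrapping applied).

Working:
ask @ H2 ⇒ 7
get @ H1 ⇒ 3
put(3) @ H1 ⇒ s:=3
H0 returns (7, ())
H1 returns ((7, ()), 3)
H2 returns ((7, ()), 3)
H3 returns [((7, ()), 3)]
= [((7, ()), 3)]

Answer: [((7, ()), 3)]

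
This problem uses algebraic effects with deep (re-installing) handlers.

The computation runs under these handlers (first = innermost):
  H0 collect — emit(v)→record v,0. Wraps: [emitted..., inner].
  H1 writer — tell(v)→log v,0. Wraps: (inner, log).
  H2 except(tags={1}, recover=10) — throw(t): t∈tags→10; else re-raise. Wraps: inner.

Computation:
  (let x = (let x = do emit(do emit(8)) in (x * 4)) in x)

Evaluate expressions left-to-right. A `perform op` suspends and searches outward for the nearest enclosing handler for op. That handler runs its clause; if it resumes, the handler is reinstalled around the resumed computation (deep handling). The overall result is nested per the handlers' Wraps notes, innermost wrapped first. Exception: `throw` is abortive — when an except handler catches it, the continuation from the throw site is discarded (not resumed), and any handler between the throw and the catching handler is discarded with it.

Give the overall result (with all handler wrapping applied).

Working:
emit(8) @ H0 ⇒ out+=8
emit(0) @ H0 ⇒ out+=0
H0 returns [8, 0, 0]
H1 returns ([8, 0, 0], ())
H2 returns ([8, 0, 0], ())
= ([8, 0, 0], ())

Answer: ([8, 0, 0], ())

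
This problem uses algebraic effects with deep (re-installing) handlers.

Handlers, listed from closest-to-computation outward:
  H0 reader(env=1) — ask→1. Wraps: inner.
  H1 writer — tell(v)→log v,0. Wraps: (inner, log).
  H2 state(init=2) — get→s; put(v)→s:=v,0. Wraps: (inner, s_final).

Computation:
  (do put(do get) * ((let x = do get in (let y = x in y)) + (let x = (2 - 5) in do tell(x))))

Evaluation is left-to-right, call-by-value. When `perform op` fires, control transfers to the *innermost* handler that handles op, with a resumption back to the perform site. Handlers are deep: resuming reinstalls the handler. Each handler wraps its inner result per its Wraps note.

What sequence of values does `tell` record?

Answer: (-3)

Working:
get @ H2 ⇒ 2
put(2) @ H2 ⇒ s:=2
get @ H2 ⇒ 2
tell(-3) @ H1 ⇒ log+=-3
H0 returns 0
H1 returns (0, (-3))
H2 returns ((0, (-3)), 2)
= ((0, (-3)), 2)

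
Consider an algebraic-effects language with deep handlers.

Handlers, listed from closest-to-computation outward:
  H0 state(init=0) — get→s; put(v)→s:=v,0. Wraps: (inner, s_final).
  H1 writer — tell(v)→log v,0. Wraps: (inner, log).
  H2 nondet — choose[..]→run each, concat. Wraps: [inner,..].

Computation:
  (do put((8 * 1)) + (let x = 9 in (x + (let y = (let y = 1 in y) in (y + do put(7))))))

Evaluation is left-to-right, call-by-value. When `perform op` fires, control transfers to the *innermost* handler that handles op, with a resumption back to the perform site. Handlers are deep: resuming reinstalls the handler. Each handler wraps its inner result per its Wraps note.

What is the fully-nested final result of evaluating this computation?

Answer: [((10, 7), ())]

Evaluation trace:
put(8) @ H0 ⇒ s:=8
put(7) @ H0 ⇒ s:=7
H0 returns (10, 7)
H1 returns ((10, 7), ())
H2 returns [((10, 7), ())]
= [((10, 7), ())]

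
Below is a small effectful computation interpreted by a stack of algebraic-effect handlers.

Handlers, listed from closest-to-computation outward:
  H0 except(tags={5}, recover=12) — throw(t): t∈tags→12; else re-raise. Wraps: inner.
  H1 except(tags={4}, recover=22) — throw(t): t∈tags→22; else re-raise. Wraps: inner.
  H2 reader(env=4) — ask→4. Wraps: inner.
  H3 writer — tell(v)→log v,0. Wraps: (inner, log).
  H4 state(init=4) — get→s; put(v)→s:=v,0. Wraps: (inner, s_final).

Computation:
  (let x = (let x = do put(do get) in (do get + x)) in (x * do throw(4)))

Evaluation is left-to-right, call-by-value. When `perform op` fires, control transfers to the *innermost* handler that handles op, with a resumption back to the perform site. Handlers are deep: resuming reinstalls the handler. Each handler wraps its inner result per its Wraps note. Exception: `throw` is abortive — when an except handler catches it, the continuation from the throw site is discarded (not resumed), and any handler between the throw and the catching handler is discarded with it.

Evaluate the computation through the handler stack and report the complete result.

Evaluation trace:
get @ H4 ⇒ 4
put(4) @ H4 ⇒ s:=4
get @ H4 ⇒ 4
throw(4) @ H0 re-raised
throw(4) @ H1 caught ⇒ 22
H2 returns 22
H3 returns (22, ())
H4 returns ((22, ()), 4)
= ((22, ()), 4)

Answer: ((22, ()), 4)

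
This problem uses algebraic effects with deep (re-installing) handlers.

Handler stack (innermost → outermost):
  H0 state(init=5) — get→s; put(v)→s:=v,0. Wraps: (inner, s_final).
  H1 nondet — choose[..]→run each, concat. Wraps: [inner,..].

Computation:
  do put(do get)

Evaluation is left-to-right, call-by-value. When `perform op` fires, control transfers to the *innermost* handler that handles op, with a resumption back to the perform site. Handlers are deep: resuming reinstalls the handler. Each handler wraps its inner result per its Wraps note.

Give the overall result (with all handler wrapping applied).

Answer: [(0, 5)]

Step-by-step:
get @ H0 ⇒ 5
put(5) @ H0 ⇒ s:=5
H0 returns (0, 5)
H1 returns [(0, 5)]
= [(0, 5)]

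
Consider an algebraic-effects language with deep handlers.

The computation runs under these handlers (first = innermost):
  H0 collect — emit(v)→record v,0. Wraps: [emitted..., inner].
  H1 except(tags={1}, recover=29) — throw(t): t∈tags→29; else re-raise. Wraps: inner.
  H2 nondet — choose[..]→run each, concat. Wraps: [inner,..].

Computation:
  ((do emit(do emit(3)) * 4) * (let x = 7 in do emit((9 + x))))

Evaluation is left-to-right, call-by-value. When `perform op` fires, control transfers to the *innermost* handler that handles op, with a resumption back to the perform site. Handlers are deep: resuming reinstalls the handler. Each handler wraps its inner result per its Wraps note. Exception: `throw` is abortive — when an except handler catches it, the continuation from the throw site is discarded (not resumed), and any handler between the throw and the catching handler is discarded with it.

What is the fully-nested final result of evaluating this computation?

Answer: [[3, 0, 16, 0]]

Evaluation trace:
emit(3) @ H0 ⇒ out+=3
emit(0) @ H0 ⇒ out+=0
emit(16) @ H0 ⇒ out+=16
H0 returns [3, 0, 16, 0]
H1 returns [3, 0, 16, 0]
H2 returns [[3, 0, 16, 0]]
= [[3, 0, 16, 0]]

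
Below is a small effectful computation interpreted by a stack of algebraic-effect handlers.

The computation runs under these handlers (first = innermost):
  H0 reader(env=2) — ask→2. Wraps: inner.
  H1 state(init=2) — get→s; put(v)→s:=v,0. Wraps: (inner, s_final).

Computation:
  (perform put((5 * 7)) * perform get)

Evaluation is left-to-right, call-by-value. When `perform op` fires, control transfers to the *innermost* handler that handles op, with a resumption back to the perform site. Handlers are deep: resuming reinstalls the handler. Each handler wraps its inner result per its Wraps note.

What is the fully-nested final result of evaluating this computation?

Step-by-step:
put(35) @ H1 ⇒ s:=35
get @ H1 ⇒ 35
H0 returns 0
H1 returns (0, 35)
= (0, 35)

Answer: (0, 35)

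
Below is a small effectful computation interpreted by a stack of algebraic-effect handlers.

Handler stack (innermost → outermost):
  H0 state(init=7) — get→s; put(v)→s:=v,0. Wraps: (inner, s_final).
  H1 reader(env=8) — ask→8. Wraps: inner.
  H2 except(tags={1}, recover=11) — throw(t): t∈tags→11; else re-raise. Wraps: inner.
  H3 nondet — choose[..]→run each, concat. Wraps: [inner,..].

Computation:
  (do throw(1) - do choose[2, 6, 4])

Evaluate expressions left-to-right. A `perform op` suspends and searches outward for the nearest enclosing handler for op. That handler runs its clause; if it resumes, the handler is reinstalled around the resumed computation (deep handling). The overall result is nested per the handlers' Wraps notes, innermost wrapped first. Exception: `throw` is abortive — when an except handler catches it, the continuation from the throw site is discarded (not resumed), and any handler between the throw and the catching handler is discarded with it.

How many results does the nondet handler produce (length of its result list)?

Answer: 1

Working:
throw(1) @ H2 caught ⇒ 11
H3 returns [11]
= [11]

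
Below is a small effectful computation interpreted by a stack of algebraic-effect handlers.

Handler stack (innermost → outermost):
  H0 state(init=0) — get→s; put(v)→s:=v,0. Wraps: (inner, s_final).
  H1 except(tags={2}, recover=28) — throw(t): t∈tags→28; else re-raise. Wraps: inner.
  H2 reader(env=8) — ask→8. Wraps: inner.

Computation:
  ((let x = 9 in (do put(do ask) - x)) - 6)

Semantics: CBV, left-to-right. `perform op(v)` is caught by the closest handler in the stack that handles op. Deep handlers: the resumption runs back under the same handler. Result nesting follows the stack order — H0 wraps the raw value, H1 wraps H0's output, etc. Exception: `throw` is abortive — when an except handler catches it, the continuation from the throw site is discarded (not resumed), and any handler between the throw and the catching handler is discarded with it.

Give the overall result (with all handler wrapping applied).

Answer: (-15, 8)

Evaluation trace:
ask @ H2 ⇒ 8
put(8) @ H0 ⇒ s:=8
H0 returns (-15, 8)
H1 returns (-15, 8)
H2 returns (-15, 8)
= (-15, 8)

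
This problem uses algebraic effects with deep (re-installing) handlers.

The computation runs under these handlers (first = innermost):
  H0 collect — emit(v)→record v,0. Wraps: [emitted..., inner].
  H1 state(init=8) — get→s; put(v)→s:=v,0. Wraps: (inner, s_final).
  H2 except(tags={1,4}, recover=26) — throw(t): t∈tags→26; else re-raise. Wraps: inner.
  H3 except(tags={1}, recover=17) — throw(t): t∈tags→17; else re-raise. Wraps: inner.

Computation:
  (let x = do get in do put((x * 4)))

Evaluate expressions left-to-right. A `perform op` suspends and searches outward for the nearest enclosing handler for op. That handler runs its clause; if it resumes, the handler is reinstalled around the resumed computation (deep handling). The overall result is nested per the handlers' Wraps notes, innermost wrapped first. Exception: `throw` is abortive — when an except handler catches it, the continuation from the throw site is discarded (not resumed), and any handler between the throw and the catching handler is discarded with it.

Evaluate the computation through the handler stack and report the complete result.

Evaluation trace:
get @ H1 ⇒ 8
put(32) @ H1 ⇒ s:=32
H0 returns [0]
H1 returns ([0], 32)
H2 returns ([0], 32)
H3 returns ([0], 32)
= ([0], 32)

Answer: ([0], 32)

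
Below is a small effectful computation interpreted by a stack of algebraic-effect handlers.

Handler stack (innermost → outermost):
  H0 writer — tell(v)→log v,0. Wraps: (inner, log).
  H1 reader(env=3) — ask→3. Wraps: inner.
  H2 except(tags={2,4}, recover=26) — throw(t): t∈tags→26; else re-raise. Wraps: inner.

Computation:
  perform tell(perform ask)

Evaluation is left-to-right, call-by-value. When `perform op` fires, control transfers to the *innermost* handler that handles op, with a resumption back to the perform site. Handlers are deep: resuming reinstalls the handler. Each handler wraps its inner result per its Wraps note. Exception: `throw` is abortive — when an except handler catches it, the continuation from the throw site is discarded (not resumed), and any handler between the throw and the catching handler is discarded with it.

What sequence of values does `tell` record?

Answer: (3)

Working:
ask @ H1 ⇒ 3
tell(3) @ H0 ⇒ log+=3
H0 returns (0, (3))
H1 returns (0, (3))
H2 returns (0, (3))
= (0, (3))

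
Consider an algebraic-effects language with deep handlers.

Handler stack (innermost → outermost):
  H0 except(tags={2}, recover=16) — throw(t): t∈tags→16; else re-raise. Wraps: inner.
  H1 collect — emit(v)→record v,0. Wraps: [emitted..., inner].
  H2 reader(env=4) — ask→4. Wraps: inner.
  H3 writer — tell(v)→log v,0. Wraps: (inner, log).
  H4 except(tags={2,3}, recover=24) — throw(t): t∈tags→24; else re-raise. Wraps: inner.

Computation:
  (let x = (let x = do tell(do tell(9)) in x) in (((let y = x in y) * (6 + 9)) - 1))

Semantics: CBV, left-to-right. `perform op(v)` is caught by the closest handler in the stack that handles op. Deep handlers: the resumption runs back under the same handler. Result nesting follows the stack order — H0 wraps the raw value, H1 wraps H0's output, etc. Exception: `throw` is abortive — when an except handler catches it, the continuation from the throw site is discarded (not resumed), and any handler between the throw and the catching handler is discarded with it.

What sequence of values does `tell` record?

Answer: (9, 0)

Step-by-step:
tell(9) @ H3 ⇒ log+=9
tell(0) @ H3 ⇒ log+=0
H0 returns -1
H1 returns [-1]
H2 returns [-1]
H3 returns ([-1], (9, 0))
H4 returns ([-1], (9, 0))
= ([-1], (9, 0))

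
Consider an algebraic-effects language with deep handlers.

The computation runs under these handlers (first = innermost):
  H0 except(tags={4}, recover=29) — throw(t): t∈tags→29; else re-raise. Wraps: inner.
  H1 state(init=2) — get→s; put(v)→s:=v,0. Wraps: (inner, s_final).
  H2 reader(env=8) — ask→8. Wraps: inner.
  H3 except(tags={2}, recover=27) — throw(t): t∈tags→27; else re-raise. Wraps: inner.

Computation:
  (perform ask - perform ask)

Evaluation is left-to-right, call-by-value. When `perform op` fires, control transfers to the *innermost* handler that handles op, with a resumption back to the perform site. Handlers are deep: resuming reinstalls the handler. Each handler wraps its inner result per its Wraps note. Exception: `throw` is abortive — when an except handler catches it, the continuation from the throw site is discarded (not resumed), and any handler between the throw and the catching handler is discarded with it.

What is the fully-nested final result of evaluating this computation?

Answer: (0, 2)

Evaluation trace:
ask @ H2 ⇒ 8
ask @ H2 ⇒ 8
H0 returns 0
H1 returns (0, 2)
H2 returns (0, 2)
H3 returns (0, 2)
= (0, 2)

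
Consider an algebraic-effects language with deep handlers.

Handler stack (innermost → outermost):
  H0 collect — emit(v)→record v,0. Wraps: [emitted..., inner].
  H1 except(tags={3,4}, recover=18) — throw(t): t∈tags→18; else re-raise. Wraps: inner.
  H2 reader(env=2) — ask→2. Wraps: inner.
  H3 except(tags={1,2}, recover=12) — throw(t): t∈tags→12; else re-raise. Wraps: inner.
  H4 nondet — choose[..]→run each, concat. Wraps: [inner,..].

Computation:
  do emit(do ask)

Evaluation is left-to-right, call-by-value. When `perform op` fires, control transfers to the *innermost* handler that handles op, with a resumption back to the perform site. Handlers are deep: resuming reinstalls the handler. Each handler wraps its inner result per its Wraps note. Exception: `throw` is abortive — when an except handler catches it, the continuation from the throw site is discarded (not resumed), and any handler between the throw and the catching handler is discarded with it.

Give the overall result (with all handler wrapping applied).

Working:
ask @ H2 ⇒ 2
emit(2) @ H0 ⇒ out+=2
H0 returns [2, 0]
H1 returns [2, 0]
H2 returns [2, 0]
H3 returns [2, 0]
H4 returns [[2, 0]]
= [[2, 0]]

Answer: [[2, 0]]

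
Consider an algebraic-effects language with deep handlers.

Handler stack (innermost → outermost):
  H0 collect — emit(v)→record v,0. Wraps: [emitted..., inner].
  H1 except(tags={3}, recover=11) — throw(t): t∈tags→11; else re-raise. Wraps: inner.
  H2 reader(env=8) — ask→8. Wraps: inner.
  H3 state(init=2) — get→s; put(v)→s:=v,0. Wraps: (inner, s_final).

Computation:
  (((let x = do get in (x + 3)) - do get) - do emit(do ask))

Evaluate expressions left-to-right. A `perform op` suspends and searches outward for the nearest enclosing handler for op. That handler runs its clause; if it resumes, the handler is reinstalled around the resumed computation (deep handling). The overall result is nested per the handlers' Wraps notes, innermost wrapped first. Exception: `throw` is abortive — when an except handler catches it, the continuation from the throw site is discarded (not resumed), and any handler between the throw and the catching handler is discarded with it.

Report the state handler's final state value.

Evaluation trace:
get @ H3 ⇒ 2
get @ H3 ⇒ 2
ask @ H2 ⇒ 8
emit(8) @ H0 ⇒ out+=8
H0 returns [8, 3]
H1 returns [8, 3]
H2 returns [8, 3]
H3 returns ([8, 3], 2)
= ([8, 3], 2)

Answer: 2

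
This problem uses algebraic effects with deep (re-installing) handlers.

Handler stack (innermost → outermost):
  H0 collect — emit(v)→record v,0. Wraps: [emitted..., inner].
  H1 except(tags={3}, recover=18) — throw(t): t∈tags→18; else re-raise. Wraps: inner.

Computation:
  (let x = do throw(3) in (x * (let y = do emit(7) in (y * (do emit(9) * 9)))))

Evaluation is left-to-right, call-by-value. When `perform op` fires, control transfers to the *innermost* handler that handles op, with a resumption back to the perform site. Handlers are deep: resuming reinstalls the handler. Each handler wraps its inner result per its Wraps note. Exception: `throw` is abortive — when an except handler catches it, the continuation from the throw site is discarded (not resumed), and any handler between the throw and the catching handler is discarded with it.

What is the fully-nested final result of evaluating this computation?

Answer: 18

Evaluation trace:
throw(3) @ H1 caught ⇒ 18
= 18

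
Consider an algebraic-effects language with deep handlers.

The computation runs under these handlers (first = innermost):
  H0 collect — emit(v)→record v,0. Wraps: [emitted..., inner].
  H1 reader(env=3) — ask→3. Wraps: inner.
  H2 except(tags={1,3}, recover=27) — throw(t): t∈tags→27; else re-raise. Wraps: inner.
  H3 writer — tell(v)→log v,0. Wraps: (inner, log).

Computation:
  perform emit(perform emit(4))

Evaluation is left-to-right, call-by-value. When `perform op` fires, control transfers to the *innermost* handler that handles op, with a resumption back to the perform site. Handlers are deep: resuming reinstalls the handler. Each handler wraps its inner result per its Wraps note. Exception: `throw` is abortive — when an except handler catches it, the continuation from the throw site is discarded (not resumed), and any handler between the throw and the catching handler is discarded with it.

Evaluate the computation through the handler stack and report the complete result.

Answer: ([4, 0, 0], ())

Step-by-step:
emit(4) @ H0 ⇒ out+=4
emit(0) @ H0 ⇒ out+=0
H0 returns [4, 0, 0]
H1 returns [4, 0, 0]
H2 returns [4, 0, 0]
H3 returns ([4, 0, 0], ())
= ([4, 0, 0], ())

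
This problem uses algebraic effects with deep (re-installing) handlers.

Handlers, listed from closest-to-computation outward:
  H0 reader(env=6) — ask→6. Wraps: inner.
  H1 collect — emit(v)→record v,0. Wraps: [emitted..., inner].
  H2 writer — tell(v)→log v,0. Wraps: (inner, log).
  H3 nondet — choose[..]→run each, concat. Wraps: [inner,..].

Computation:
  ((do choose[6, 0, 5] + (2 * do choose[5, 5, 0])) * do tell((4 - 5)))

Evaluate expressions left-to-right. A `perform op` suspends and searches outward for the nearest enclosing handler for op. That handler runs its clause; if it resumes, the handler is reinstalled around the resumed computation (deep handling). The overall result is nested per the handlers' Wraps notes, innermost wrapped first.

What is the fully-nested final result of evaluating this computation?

Answer: [([0], (-1)), ([0], (-1)), ([0], (-1)), ([0], (-1)), ([0], (-1)), ([0], (-1)), ([0], (-1)), ([0], (-1)), ([0], (-1))]

Working:
choose[6, 0, 5] @ H3
  branch[0] choose=6:
    choose[5, 5, 0] @ H3
      branch[0] choose=5:
        tell(-1) @ H2 ⇒ log+=-1
        H0 returns 0
        H1 returns [0]
        H2 returns ([0], (-1))
        H3 returns [([0], (-1))]
      branch[1] choose=5:
        tell(-1) @ H2 ⇒ log+=-1
        H0 returns 0
        H1 returns [0]
        H2 returns ([0], (-1))
        H3 returns [([0], (-1))]
      branch[2] choose=0:
        tell(-1) @ H2 ⇒ log+=-1
        H0 returns 0
        H1 returns [0]
        H2 returns ([0], (-1))
        H3 returns [([0], (-1))]
  branch[1] choose=0:
    choose[5, 5, 0] @ H3
      branch[0] choose=5:
        tell(-1) @ H2 ⇒ log+=-1
        H0 returns 0
        H1 returns [0]
        H2 returns ([0], (-1))
        H3 returns [([0], (-1))]
      branch[1] choose=5:
        tell(-1) @ H2 ⇒ log+=-1
        H0 returns 0
        H1 returns [0]
        H2 returns ([0], (-1))
        H3 returns [([0], (-1))]
      branch[2] choose=0:
        tell(-1) @ H2 ⇒ log+=-1
        H0 returns 0
        H1 returns [0]
        H2 returns ([0], (-1))
        H3 returns [([0], (-1))]
  branch[2] choose=5:
    choose[5, 5, 0] @ H3
      branch[0] choose=5:
        tell(-1) @ H2 ⇒ log+=-1
        H0 returns 0
        H1 returns [0]
        H2 returns ([0], (-1))
        H3 returns [([0], (-1))]
      branch[1] choose=5:
        tell(-1) @ H2 ⇒ log+=-1
        H0 returns 0
        H1 returns [0]
        H2 returns ([0], (-1))
        H3 returns [([0], (-1))]
      branch[2] choose=0:
        tell(-1) @ H2 ⇒ log+=-1
        H0 returns 0
        H1 returns [0]
        H2 returns ([0], (-1))
        H3 returns [([0], (-1))]
= [([0], (-1)), ([0], (-1)), ([0], (-1)), ([0], (-1)), ([0], (-1)), ([0], (-1)), ([0], (-1)), ([0], (-1)), ([0], (-1))]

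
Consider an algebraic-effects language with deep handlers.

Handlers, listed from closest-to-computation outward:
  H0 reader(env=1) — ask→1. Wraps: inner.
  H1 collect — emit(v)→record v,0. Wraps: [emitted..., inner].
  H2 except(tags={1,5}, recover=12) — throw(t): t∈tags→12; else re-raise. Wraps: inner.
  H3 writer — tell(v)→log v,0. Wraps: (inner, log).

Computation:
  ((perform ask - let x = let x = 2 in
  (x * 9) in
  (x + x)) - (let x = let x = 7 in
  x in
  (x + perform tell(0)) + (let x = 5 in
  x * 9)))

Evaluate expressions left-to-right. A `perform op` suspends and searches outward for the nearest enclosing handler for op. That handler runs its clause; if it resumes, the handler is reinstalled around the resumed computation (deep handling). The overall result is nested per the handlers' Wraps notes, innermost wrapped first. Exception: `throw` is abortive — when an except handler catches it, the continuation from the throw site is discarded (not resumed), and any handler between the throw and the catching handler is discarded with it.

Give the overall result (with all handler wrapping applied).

Answer: ([-87], (0))

Evaluation trace:
ask @ H0 ⇒ 1
tell(0) @ H3 ⇒ log+=0
H0 returns -87
H1 returns [-87]
H2 returns [-87]
H3 returns ([-87], (0))
= ([-87], (0))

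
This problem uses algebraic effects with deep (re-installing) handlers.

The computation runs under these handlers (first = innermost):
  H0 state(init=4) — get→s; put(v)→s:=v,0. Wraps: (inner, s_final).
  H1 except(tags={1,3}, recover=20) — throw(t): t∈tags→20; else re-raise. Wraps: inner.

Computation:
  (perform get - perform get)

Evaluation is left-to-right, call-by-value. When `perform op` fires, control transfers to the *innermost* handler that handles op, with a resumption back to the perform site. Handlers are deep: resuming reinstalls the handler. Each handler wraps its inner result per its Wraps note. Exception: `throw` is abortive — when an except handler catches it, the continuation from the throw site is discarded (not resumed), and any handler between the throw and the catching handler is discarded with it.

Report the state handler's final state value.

Answer: 4

Working:
get @ H0 ⇒ 4
get @ H0 ⇒ 4
H0 returns (0, 4)
H1 returns (0, 4)
= (0, 4)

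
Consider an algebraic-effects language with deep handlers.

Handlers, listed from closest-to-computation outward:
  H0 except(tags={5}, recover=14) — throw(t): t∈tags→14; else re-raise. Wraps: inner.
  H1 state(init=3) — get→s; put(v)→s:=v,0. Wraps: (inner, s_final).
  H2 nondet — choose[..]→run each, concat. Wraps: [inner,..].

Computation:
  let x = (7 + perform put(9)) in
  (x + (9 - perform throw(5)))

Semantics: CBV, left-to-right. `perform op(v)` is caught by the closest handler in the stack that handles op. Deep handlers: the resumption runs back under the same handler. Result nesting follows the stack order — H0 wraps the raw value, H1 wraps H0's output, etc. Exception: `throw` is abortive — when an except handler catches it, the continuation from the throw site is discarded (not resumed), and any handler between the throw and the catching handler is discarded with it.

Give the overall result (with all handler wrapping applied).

Step-by-step:
put(9) @ H1 ⇒ s:=9
throw(5) @ H0 caught ⇒ 14
H1 returns (14, 9)
H2 returns [(14, 9)]
= [(14, 9)]

Answer: [(14, 9)]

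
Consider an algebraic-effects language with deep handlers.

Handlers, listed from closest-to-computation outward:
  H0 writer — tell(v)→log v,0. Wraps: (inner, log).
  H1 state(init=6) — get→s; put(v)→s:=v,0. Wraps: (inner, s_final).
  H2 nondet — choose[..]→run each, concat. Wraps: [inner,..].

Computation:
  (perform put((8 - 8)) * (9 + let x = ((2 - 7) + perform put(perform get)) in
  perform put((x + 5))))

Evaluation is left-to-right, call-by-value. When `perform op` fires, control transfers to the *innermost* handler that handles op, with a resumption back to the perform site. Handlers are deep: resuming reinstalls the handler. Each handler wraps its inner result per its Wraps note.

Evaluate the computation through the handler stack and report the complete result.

Step-by-step:
put(0) @ H1 ⇒ s:=0
get @ H1 ⇒ 0
put(0) @ H1 ⇒ s:=0
put(0) @ H1 ⇒ s:=0
H0 returns (0, ())
H1 returns ((0, ()), 0)
H2 returns [((0, ()), 0)]
= [((0, ()), 0)]

Answer: [((0, ()), 0)]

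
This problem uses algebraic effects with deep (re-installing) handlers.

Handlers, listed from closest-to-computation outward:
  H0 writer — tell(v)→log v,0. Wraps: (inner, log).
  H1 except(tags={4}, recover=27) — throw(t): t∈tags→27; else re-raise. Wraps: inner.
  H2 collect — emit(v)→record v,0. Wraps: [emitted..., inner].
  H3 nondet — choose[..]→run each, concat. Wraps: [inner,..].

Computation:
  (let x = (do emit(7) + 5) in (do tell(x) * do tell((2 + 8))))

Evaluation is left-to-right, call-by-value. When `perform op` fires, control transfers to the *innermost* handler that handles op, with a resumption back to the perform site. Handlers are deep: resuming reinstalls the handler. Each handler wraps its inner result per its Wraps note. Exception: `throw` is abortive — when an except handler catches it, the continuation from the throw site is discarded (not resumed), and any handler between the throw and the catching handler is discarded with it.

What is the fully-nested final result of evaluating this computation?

Answer: [[7, (0, (5, 10))]]

Step-by-step:
emit(7) @ H2 ⇒ out+=7
tell(5) @ H0 ⇒ log+=5
tell(10) @ H0 ⇒ log+=10
H0 returns (0, (5, 10))
H1 returns (0, (5, 10))
H2 returns [7, (0, (5, 10))]
H3 returns [[7, (0, (5, 10))]]
= [[7, (0, (5, 10))]]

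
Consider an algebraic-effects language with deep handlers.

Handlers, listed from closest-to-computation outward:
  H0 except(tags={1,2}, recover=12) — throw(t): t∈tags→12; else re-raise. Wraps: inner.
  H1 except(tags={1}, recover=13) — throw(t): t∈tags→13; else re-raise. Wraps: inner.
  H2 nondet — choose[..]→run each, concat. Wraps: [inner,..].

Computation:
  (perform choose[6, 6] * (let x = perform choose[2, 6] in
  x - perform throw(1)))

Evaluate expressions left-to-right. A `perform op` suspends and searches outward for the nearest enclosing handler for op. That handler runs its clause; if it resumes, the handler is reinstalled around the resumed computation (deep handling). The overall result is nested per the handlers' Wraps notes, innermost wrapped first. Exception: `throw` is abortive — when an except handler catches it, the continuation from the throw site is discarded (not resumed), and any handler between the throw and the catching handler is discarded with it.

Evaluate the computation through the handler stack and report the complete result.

Step-by-step:
choose[6, 6] @ H2
  branch[0] choose=6:
    choose[2, 6] @ H2
      branch[0] choose=2:
        throw(1) @ H0 caught ⇒ 12
        H1 returns 12
        H2 returns [12]
      branch[1] choose=6:
        throw(1) @ H0 caught ⇒ 12
        H1 returns 12
        H2 returns [12]
  branch[1] choose=6:
    choose[2, 6] @ H2
      branch[0] choose=2:
        throw(1) @ H0 caught ⇒ 12
        H1 returns 12
        H2 returns [12]
      branch[1] choose=6:
        throw(1) @ H0 caught ⇒ 12
        H1 returns 12
        H2 returns [12]
= [12, 12, 12, 12]

Answer: [12, 12, 12, 12]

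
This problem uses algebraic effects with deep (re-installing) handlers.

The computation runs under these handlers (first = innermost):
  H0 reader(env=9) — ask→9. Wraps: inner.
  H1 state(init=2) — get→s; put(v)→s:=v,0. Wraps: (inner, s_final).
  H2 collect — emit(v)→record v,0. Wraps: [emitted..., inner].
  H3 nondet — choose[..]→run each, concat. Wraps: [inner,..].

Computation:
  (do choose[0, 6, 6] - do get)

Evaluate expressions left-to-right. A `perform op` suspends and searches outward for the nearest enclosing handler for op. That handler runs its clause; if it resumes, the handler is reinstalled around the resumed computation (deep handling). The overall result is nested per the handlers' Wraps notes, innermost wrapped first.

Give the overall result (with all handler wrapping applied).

Evaluation trace:
choose[0, 6, 6] @ H3
  branch[0] choose=0:
    get @ H1 ⇒ 2
    H0 returns -2
    H1 returns (-2, 2)
    H2 returns [(-2, 2)]
    H3 returns [[(-2, 2)]]
  branch[1] choose=6:
    get @ H1 ⇒ 2
    H0 returns 4
    H1 returns (4, 2)
    H2 returns [(4, 2)]
    H3 returns [[(4, 2)]]
  branch[2] choose=6:
    get @ H1 ⇒ 2
    H0 returns 4
    H1 returns (4, 2)
    H2 returns [(4, 2)]
    H3 returns [[(4, 2)]]
= [[(-2, 2)], [(4, 2)], [(4, 2)]]

Answer: [[(-2, 2)], [(4, 2)], [(4, 2)]]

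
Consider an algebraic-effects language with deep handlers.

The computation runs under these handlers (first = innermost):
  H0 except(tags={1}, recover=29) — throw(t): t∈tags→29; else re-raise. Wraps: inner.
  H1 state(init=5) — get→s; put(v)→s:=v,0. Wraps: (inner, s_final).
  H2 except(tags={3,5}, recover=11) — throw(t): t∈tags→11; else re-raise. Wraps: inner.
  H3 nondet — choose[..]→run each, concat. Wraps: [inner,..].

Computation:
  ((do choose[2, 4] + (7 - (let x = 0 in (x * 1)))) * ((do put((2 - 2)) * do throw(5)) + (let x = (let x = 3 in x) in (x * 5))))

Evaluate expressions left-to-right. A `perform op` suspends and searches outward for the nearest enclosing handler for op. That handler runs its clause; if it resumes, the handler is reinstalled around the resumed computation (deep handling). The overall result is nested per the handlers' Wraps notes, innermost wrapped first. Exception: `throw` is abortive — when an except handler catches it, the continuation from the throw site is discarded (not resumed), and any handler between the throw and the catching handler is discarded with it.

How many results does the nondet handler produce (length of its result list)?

Answer: 2

Working:
choose[2, 4] @ H3
  branch[0] choose=2:
    put(0) @ H1 ⇒ s:=0
    throw(5) @ H0 re-raised
    throw(5) @ H2 caught ⇒ 11
    H3 returns [11]
  branch[1] choose=4:
    put(0) @ H1 ⇒ s:=0
    throw(5) @ H0 re-raised
    throw(5) @ H2 caught ⇒ 11
    H3 returns [11]
= [11, 11]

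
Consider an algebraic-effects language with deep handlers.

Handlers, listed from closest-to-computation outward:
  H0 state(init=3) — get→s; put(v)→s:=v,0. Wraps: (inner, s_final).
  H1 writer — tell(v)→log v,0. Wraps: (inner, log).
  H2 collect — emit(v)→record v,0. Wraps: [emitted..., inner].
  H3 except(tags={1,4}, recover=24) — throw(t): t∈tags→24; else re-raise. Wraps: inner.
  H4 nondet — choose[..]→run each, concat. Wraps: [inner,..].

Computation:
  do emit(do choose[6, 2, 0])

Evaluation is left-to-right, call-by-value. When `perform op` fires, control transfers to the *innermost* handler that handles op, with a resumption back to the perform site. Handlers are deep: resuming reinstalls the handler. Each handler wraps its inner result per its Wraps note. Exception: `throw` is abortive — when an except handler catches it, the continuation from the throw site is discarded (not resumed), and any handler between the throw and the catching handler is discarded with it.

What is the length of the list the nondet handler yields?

Working:
choose[6, 2, 0] @ H4
  branch[0] choose=6:
    emit(6) @ H2 ⇒ out+=6
    H0 returns (0, 3)
    H1 returns ((0, 3), ())
    H2 returns [6, ((0, 3), ())]
    H3 returns [6, ((0, 3), ())]
    H4 returns [[6, ((0, 3), ())]]
  branch[1] choose=2:
    emit(2) @ H2 ⇒ out+=2
    H0 returns (0, 3)
    H1 returns ((0, 3), ())
    H2 returns [2, ((0, 3), ())]
    H3 returns [2, ((0, 3), ())]
    H4 returns [[2, ((0, 3), ())]]
  branch[2] choose=0:
    emit(0) @ H2 ⇒ out+=0
    H0 returns (0, 3)
    H1 returns ((0, 3), ())
    H2 returns [0, ((0, 3), ())]
    H3 returns [0, ((0, 3), ())]
    H4 returns [[0, ((0, 3), ())]]
= [[6, ((0, 3), ())], [2, ((0, 3), ())], [0, ((0, 3), ())]]

Answer: 3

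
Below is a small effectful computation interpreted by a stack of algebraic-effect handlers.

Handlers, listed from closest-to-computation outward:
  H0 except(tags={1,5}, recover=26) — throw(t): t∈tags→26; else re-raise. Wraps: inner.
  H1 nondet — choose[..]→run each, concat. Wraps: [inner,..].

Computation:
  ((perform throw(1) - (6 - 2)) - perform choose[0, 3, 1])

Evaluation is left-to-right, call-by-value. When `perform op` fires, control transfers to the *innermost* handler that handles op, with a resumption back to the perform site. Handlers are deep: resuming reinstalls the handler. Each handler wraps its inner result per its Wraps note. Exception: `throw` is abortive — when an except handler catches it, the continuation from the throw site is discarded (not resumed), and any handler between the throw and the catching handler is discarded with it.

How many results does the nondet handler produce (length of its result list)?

Evaluation trace:
throw(1) @ H0 caught ⇒ 26
H1 returns [26]
= [26]

Answer: 1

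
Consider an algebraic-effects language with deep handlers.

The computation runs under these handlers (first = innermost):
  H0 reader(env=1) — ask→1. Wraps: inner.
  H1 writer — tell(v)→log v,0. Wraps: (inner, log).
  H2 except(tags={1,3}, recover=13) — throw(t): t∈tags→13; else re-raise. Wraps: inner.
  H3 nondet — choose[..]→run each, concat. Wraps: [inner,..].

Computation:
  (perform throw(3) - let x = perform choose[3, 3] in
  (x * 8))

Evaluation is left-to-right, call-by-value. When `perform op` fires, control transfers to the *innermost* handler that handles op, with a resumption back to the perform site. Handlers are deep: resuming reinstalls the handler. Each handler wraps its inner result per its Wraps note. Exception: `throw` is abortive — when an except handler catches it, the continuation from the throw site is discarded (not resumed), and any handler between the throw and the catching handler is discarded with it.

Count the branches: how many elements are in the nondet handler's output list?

Step-by-step:
throw(3) @ H2 caught ⇒ 13
H3 returns [13]
= [13]

Answer: 1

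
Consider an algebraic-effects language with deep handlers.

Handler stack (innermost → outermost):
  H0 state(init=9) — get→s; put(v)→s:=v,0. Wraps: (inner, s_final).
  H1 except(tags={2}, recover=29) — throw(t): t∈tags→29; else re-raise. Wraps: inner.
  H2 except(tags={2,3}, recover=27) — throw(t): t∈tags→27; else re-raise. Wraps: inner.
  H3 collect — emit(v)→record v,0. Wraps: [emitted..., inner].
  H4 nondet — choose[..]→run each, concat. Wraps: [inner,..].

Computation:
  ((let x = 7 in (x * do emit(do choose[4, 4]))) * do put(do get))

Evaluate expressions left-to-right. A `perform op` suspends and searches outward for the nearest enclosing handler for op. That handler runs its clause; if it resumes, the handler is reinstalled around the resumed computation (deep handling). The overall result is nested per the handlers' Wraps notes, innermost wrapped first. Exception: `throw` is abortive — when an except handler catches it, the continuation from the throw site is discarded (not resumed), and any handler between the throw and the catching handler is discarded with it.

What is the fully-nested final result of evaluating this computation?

Step-by-step:
choose[4, 4] @ H4
  branch[0] choose=4:
    emit(4) @ H3 ⇒ out+=4
    get @ H0 ⇒ 9
    put(9) @ H0 ⇒ s:=9
    H0 returns (0, 9)
    H1 returns (0, 9)
    H2 returns (0, 9)
    H3 returns [4, (0, 9)]
    H4 returns [[4, (0, 9)]]
  branch[1] choose=4:
    emit(4) @ H3 ⇒ out+=4
    get @ H0 ⇒ 9
    put(9) @ H0 ⇒ s:=9
    H0 returns (0, 9)
    H1 returns (0, 9)
    H2 returns (0, 9)
    H3 returns [4, (0, 9)]
    H4 returns [[4, (0, 9)]]
= [[4, (0, 9)], [4, (0, 9)]]

Answer: [[4, (0, 9)], [4, (0, 9)]]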